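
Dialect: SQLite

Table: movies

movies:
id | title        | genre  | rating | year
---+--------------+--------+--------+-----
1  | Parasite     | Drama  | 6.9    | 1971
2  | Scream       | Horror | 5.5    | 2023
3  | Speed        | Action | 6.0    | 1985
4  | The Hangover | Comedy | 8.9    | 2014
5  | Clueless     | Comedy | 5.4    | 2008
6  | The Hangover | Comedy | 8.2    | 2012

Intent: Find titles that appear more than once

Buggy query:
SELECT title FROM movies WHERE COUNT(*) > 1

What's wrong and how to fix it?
Bug: WHERE can't reference COUNT(*); aggregates are computed after WHERE

Fix: Group first, then use HAVING for the count condition

Corrected query:
SELECT title FROM movies GROUP BY title HAVING COUNT(*) > 1

Result:
title       
------------
The Hangover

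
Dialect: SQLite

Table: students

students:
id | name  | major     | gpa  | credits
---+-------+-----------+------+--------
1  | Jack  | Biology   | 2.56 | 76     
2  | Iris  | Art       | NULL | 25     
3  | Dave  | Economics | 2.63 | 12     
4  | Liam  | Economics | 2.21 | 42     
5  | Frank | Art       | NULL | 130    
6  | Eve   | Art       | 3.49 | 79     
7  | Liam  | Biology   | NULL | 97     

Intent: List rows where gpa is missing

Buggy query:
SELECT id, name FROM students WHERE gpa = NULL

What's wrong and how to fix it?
Bug: Comparing to NULL with '=' never matches; NULL = NULL is unknown, not true

Fix: Replace '= NULL' with 'IS NULL'

Corrected query:
SELECT id, name FROM students WHERE gpa IS NULL

Result:
id | name 
---+------
2  | Iris 
5  | Frank
7  | Liam 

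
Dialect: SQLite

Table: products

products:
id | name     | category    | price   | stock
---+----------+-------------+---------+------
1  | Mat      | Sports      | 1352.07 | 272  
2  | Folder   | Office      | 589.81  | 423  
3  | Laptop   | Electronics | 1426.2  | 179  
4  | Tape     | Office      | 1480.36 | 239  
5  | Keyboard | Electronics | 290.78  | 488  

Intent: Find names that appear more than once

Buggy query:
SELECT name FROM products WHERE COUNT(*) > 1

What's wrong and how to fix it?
Bug: COUNT(*) is an aggregate and cannot be used in WHERE

Fix: Group first, then use HAVING for the count condition

Corrected query:
SELECT name FROM products GROUP BY name HAVING COUNT(*) > 1

Result:
(no rows)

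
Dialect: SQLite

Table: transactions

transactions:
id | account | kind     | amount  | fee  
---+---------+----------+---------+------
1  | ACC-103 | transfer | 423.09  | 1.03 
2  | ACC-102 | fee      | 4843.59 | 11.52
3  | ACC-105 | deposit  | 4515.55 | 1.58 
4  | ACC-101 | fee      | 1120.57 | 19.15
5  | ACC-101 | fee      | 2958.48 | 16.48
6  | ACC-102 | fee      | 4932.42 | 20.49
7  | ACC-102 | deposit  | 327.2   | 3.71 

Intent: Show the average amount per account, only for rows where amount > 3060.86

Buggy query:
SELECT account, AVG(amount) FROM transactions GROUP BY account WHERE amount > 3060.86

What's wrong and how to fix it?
Bug: Row-level WHERE must come before GROUP BY in the clause order

Fix: Move the WHERE clause before GROUP BY

Corrected query:
SELECT account, AVG(amount) FROM transactions WHERE amount > 3060.86 GROUP BY account

Result:
account | AVG(amount)
--------+------------
ACC-102 | 4888.005   
ACC-105 | 4515.55    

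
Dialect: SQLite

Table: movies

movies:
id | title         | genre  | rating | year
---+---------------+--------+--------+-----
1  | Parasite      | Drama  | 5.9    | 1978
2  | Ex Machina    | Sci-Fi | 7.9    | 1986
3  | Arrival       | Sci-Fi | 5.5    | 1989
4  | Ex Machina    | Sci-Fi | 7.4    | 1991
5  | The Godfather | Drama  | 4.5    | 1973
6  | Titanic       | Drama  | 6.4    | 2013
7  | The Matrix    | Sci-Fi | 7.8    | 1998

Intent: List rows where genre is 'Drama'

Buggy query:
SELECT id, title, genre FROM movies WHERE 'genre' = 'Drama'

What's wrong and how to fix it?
Bug: Single quotes denote string literals in SQL; the column name is being compared as a constant string

Fix: Remove the quotes around the column name (or use double quotes for an identifier)

Corrected query:
SELECT id, title, genre FROM movies WHERE genre = 'Drama'

Result:
id | title         | genre
---+---------------+------
1  | Parasite      | Drama
5  | The Godfather | Drama
6  | Titanic       | Drama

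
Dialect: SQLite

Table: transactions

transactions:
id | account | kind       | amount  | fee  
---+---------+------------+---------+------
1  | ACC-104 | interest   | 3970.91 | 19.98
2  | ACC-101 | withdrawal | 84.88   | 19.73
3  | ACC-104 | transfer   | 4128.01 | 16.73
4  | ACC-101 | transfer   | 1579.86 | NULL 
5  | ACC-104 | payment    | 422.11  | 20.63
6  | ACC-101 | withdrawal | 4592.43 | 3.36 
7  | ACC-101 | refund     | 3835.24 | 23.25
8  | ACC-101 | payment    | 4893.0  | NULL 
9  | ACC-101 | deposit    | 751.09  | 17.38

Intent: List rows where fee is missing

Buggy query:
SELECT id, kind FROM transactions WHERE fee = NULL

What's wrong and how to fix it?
Bug: '= NULL' is always unknown in SQL three-valued logic, so no rows match

Fix: Replace '= NULL' with 'IS NULL'

Corrected query:
SELECT id, kind FROM transactions WHERE fee IS NULL

Result:
id | kind    
---+---------
4  | transfer
8  | payment 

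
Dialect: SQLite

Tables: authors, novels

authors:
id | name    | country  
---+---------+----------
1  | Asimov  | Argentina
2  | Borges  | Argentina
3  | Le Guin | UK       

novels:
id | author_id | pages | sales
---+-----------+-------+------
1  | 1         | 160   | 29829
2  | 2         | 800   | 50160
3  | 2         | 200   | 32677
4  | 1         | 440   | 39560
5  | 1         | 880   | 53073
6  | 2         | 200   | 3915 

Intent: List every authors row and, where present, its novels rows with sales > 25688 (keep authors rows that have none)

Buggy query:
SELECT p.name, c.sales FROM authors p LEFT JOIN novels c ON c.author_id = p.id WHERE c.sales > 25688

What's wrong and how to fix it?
Bug: Filtering c.sales in WHERE discards the NULL rows produced by LEFT JOIN, turning it into an inner join

Fix: Move the right-table condition into the ON clause so unmatched parents are kept

Corrected query:
SELECT p.name, c.sales FROM authors p LEFT JOIN novels c ON c.author_id = p.id AND c.sales > 25688

Result:
name    | sales
--------+------
Asimov  | 29829
Asimov  | 39560
Asimov  | 53073
Borges  | 32677
Borges  | 50160
Le Guin | NULL 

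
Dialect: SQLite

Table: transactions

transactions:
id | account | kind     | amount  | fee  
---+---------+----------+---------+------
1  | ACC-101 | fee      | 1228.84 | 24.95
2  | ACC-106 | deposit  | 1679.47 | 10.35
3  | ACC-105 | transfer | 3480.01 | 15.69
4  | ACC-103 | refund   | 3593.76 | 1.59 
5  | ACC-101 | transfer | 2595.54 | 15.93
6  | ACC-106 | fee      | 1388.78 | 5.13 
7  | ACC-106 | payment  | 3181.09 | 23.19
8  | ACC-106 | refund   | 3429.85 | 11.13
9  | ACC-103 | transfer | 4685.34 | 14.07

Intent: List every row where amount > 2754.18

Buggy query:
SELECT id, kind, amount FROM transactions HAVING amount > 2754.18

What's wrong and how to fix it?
Bug: This is a non-aggregate query (no GROUP BY, no aggregates), so in SQLite the HAVING clause is invalid here; a row-level condition belongs in WHERE

Fix: Replace HAVING with WHERE since the condition applies to individual rows

Corrected query:
SELECT id, kind, amount FROM transactions WHERE amount > 2754.18

Result:
id | kind     | amount 
---+----------+--------
3  | transfer | 3480.01
4  | refund   | 3593.76
7  | payment  | 3181.09
8  | refund   | 3429.85
9  | transfer | 4685.34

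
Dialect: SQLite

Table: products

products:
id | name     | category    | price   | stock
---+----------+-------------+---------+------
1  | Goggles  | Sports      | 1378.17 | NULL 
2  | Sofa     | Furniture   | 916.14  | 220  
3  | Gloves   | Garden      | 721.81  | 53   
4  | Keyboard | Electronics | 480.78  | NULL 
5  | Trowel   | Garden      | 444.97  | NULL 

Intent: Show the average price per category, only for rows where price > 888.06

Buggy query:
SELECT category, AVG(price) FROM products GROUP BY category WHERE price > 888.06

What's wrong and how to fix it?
Bug: Row-level WHERE must come before GROUP BY in the clause order

Fix: Move the WHERE clause before GROUP BY

Corrected query:
SELECT category, AVG(price) FROM products WHERE price > 888.06 GROUP BY category

Result:
category  | AVG(price)
----------+-----------
Furniture | 916.14    
Sports    | 1378.17   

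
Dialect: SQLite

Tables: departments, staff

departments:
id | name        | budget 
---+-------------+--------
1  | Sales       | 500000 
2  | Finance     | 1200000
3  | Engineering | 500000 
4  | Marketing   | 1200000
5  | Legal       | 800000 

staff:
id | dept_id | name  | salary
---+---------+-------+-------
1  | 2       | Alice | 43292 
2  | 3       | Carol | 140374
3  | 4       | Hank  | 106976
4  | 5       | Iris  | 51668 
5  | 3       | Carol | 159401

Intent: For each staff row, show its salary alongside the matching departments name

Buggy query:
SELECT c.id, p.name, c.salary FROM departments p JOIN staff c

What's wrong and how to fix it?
Bug: JOIN with no ON clause produces a cartesian product; every staff row pairs with every departments row

Fix: Specify the join condition linking the foreign key to the parent id

Corrected query:
SELECT c.id, p.name, c.salary FROM departments p JOIN staff c ON c.dept_id = p.id

Result:
id | name        | salary
---+-------------+-------
1  | Finance     | 43292 
2  | Engineering | 140374
3  | Marketing   | 106976
4  | Legal       | 51668 
5  | Engineering | 159401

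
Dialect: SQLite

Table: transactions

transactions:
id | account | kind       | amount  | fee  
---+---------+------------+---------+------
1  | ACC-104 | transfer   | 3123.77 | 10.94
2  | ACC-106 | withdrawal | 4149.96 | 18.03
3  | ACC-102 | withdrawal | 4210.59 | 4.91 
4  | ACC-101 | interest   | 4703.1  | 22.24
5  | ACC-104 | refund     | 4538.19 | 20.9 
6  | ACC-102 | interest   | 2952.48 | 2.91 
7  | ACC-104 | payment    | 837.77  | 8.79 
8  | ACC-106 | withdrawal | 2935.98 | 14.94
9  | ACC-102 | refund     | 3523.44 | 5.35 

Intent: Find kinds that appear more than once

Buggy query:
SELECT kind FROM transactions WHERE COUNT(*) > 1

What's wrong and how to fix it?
Bug: WHERE can't reference COUNT(*); aggregates are computed after WHERE

Fix: Group first, then use HAVING for the count condition

Corrected query:
SELECT kind FROM transactions GROUP BY kind HAVING COUNT(*) > 1

Result:
kind      
----------
interest  
refund    
withdrawal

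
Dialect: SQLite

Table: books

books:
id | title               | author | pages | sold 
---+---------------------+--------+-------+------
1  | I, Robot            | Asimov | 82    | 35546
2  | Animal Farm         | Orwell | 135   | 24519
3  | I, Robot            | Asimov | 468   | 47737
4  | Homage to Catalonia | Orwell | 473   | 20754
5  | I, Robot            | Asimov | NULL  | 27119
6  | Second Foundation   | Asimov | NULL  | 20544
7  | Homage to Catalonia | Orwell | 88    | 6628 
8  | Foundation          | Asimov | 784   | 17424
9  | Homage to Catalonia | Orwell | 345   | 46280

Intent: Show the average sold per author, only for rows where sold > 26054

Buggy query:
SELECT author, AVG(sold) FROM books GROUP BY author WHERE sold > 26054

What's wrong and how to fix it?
Bug: WHERE cannot follow GROUP BY

Fix: Place WHERE between FROM and GROUP BY

Corrected query:
SELECT author, AVG(sold) FROM books WHERE sold > 26054 GROUP BY author

Result:
author | AVG(sold)   
-------+-------------
Asimov | 36800.666667
Orwell | 46280       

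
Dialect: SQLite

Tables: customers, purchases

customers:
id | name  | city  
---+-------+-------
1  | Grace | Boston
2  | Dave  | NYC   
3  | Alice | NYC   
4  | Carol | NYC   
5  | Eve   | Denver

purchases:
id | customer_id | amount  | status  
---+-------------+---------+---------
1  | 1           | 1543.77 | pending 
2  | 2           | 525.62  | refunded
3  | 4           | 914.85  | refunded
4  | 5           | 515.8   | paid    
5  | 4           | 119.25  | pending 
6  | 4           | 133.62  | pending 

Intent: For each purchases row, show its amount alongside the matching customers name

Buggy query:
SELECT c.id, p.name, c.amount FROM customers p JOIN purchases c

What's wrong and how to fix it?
Bug: JOIN with no ON clause produces a cartesian product; every purchases row pairs with every customers row

Fix: Specify the join condition linking the foreign key to the parent id

Corrected query:
SELECT c.id, p.name, c.amount FROM customers p JOIN purchases c ON c.customer_id = p.id

Result:
id | name  | amount 
---+-------+--------
1  | Grace | 1543.77
2  | Dave  | 525.62 
3  | Carol | 914.85 
4  | Eve   | 515.8  
5  | Carol | 119.25 
6  | Carol | 133.62 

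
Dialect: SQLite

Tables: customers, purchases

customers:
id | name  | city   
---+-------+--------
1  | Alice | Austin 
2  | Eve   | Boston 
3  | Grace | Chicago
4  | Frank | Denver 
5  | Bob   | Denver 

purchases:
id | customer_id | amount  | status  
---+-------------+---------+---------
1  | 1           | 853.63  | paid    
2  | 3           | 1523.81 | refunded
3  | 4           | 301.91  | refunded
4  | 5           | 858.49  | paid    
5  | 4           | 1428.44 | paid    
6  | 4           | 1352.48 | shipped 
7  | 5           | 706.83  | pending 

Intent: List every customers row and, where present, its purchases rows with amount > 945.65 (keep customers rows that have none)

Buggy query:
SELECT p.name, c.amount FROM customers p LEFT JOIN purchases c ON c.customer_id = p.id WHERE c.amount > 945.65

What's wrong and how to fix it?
Bug: A WHERE condition on the right-hand table after LEFT JOIN drops unmatched parents

Fix: Move the right-table condition into the ON clause so unmatched parents are kept

Corrected query:
SELECT p.name, c.amount FROM customers p LEFT JOIN purchases c ON c.customer_id = p.id AND c.amount > 945.65

Result:
name  | amount 
------+--------
Alice | NULL   
Eve   | NULL   
Grace | 1523.81
Frank | 1352.48
Frank | 1428.44
Bob   | NULL   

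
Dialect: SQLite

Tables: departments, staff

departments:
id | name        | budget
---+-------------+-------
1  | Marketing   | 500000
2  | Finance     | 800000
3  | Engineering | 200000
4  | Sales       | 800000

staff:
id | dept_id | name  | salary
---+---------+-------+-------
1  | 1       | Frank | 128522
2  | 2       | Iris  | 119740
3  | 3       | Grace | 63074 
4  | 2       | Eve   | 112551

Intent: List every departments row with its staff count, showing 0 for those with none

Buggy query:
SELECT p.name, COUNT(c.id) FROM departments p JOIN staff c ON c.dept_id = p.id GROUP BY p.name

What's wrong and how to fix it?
Bug: INNER JOIN drops departments rows that have no matching staff rows

Fix: Switch to LEFT JOIN to retain unmatched parent rows

Corrected query:
SELECT p.name, COUNT(c.id) FROM departments p LEFT JOIN staff c ON c.dept_id = p.id GROUP BY p.name

Result:
name        | COUNT(c.id)
------------+------------
Engineering | 1          
Finance     | 2          
Marketing   | 1          
Sales       | 0          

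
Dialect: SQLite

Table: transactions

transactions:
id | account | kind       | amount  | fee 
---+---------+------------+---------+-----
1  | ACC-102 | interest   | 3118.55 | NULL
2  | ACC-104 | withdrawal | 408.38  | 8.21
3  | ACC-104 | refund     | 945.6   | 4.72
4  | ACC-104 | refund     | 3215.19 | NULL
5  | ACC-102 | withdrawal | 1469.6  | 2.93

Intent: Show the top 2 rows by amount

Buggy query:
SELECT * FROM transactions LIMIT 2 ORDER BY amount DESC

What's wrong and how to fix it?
Bug: ORDER BY cannot follow LIMIT; LIMIT is the final clause

Fix: Sort with ORDER BY, then apply LIMIT

Corrected query:
SELECT * FROM transactions ORDER BY amount DESC LIMIT 2

Result:
id | account | kind     | amount  | fee 
---+---------+----------+---------+-----
4  | ACC-104 | refund   | 3215.19 | NULL
1  | ACC-102 | interest | 3118.55 | NULL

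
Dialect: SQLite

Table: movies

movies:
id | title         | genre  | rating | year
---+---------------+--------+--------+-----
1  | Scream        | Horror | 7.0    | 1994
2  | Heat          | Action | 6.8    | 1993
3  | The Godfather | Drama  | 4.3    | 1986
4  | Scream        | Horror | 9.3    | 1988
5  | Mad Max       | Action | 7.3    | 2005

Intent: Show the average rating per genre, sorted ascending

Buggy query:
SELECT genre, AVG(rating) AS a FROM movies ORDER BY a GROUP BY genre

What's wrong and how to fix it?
Bug: ORDER BY appears before GROUP BY; SQL clause order requires GROUP BY first

Fix: Reorder: SELECT … FROM … GROUP BY … ORDER BY …

Corrected query:
SELECT genre, AVG(rating) AS a FROM movies GROUP BY genre ORDER BY a

Result:
genre  | a   
-------+-----
Drama  | 4.3 
Action | 7.05
Horror | 8.15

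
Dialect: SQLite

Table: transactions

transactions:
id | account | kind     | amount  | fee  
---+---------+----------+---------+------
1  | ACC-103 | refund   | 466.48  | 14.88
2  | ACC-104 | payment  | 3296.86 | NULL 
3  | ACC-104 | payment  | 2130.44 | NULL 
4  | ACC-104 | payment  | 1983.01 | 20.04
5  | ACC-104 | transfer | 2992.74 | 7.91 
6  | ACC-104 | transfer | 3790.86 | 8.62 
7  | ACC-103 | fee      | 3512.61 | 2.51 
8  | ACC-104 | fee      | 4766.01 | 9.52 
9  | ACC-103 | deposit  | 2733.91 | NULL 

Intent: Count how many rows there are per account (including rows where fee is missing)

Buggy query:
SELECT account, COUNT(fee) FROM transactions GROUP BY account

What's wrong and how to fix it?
Bug: COUNT(fee) skips NULLs, so groups with missing fee are undercounted

Fix: Replace COUNT(fee) with COUNT(*)

Corrected query:
SELECT account, COUNT(*) FROM transactions GROUP BY account

Result:
account | COUNT(*)
--------+---------
ACC-103 | 3       
ACC-104 | 6       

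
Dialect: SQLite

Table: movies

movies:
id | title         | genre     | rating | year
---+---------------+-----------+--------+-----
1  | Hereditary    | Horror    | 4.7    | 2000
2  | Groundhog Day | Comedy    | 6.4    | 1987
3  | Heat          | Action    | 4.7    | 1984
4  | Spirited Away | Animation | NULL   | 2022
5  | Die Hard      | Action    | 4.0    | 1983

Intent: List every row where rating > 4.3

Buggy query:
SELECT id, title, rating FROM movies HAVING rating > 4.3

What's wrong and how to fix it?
Bug: This is a non-aggregate query (no GROUP BY, no aggregates), so in SQLite the HAVING clause is invalid here; a row-level condition belongs in WHERE

Fix: Use WHERE for row-level filtering

Corrected query:
SELECT id, title, rating FROM movies WHERE rating > 4.3

Result:
id | title         | rating
---+---------------+-------
1  | Hereditary    | 4.7   
2  | Groundhog Day | 6.4   
3  | Heat          | 4.7   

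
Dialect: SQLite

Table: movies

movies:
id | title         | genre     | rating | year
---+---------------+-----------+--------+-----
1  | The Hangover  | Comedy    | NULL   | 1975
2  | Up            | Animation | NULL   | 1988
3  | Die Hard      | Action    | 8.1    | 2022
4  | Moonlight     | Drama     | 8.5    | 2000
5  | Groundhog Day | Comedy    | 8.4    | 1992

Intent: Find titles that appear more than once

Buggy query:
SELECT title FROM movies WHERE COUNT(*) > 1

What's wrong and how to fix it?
Bug: COUNT(*) is an aggregate and cannot be used in WHERE

Fix: Group first, then use HAVING for the count condition

Corrected query:
SELECT title FROM movies GROUP BY title HAVING COUNT(*) > 1

Result:
(no rows)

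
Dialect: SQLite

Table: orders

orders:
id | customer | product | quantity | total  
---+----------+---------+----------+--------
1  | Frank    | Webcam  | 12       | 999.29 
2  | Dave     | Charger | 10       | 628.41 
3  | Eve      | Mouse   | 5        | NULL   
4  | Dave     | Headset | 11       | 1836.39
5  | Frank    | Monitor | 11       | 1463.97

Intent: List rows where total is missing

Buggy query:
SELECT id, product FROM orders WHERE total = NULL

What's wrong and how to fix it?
Bug: '= NULL' is always unknown in SQL three-valued logic, so no rows match

Fix: Use IS NULL to test for NULL

Corrected query:
SELECT id, product FROM orders WHERE total IS NULL

Result:
id | product
---+--------
3  | Mouse  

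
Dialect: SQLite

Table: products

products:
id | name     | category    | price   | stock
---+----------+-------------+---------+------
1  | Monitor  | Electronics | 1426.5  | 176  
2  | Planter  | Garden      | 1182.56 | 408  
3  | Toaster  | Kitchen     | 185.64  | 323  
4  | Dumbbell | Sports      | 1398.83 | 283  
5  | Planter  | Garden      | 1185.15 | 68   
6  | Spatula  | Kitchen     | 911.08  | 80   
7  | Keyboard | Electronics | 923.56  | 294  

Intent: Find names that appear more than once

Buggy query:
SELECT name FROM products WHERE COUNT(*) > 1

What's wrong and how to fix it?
Bug: COUNT(*) is an aggregate and cannot be used in WHERE

Fix: GROUP BY name, then filter groups with HAVING COUNT(*) > 1

Corrected query:
SELECT name FROM products GROUP BY name HAVING COUNT(*) > 1

Result:
name   
-------
Planter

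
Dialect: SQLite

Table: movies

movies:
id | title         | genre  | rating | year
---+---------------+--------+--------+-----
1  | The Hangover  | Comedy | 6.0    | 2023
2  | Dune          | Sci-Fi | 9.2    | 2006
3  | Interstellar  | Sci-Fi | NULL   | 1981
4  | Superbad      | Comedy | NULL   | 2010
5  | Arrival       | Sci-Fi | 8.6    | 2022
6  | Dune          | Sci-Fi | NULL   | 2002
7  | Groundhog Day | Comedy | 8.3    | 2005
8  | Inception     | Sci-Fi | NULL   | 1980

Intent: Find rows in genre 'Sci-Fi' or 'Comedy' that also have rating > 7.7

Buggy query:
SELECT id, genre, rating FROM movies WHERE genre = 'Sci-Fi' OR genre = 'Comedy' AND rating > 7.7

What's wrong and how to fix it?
Bug: Without parentheses, AND is evaluated before OR, so the rating filter only applies to the 'Comedy' branch

Fix: Group the OR with parentheses (or use IN), then AND the threshold

Corrected query:
SELECT id, genre, rating FROM movies WHERE (genre = 'Sci-Fi' OR genre = 'Comedy') AND rating > 7.7

Result:
id | genre  | rating
---+--------+-------
2  | Sci-Fi | 9.2   
5  | Sci-Fi | 8.6   
7  | Comedy | 8.3   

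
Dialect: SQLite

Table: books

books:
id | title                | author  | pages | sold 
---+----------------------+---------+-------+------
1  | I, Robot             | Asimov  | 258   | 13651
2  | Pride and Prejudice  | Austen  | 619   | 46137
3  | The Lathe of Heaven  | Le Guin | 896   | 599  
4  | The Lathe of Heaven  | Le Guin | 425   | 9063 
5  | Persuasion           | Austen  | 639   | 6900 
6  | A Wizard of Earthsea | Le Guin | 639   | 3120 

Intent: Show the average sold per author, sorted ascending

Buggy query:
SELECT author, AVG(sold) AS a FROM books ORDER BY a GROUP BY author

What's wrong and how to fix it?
Bug: ORDER BY appears before GROUP BY; SQL clause order requires GROUP BY first

Fix: Move ORDER BY to the end, after GROUP BY

Corrected query:
SELECT author, AVG(sold) AS a FROM books GROUP BY author ORDER BY a

Result:
author  | a          
--------+------------
Le Guin | 4260.666667
Asimov  | 13651      
Austen  | 26518.5    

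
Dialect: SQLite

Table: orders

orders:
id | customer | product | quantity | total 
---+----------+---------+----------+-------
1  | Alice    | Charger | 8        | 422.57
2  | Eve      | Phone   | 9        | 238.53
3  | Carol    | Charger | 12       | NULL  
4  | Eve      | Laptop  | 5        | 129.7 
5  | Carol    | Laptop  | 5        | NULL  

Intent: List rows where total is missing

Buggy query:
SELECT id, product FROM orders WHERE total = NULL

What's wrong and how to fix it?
Bug: Comparing to NULL with '=' never matches; NULL = NULL is unknown, not true

Fix: Use IS NULL to test for NULL

Corrected query:
SELECT id, product FROM orders WHERE total IS NULL

Result:
id | product
---+--------
3  | Charger
5  | Laptop 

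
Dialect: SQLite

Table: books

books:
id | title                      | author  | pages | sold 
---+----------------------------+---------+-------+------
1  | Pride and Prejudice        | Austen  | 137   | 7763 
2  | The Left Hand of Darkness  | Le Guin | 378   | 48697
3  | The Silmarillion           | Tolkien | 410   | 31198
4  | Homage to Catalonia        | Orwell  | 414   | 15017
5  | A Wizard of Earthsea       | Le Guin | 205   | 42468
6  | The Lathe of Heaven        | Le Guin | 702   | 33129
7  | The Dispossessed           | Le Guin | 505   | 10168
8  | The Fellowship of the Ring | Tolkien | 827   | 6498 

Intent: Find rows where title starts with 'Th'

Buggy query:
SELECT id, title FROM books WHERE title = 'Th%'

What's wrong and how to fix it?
Bug: '=' compares the literal string including the % character; pattern matching needs LIKE

Fix: Replace '=' with LIKE so 'Th%' is treated as a pattern

Corrected query:
SELECT id, title FROM books WHERE title LIKE 'Th%'

Result:
id | title                     
---+---------------------------
2  | The Left Hand of Darkness 
3  | The Silmarillion          
6  | The Lathe of Heaven       
7  | The Dispossessed          
8  | The Fellowship of the Ring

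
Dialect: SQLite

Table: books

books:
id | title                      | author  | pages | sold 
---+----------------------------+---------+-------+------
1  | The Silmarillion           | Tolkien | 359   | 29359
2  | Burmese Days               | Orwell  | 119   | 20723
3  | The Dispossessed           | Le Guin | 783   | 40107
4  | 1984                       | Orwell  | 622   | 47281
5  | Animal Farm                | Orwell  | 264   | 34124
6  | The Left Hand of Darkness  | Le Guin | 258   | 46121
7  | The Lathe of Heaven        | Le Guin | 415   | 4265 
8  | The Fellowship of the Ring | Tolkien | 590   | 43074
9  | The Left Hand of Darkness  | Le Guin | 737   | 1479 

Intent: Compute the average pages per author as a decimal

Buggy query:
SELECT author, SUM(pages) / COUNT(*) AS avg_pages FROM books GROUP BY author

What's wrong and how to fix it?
Bug: Both operands are integers, so '/' performs integer division and truncates

Fix: Multiply by 1.0 (or CAST to REAL) to force floating-point division

Corrected query:
SELECT author, SUM(pages) * 1.0 / COUNT(*) AS avg_pages FROM books GROUP BY author

Result:
author  | avg_pages
--------+----------
Le Guin | 548.25   
Orwell  | 335      
Tolkien | 474.5    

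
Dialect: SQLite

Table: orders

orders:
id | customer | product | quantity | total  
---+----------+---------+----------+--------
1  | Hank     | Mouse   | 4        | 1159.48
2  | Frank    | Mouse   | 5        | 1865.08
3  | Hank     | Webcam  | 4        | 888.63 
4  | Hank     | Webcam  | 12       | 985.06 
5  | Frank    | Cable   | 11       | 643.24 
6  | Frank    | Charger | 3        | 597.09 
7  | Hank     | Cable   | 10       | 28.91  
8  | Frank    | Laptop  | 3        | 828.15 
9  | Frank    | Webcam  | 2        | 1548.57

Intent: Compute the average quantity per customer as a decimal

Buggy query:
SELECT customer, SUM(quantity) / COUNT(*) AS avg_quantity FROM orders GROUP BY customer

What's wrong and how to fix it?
Bug: SUM(quantity) and COUNT(*) are both integers; the division truncates the fractional part

Fix: Cast one side to REAL so the division keeps the fractional part

Corrected query:
SELECT customer, SUM(quantity) * 1.0 / COUNT(*) AS avg_quantity FROM orders GROUP BY customer

Result:
customer | avg_quantity
---------+-------------
Frank    | 4.8         
Hank     | 7.5         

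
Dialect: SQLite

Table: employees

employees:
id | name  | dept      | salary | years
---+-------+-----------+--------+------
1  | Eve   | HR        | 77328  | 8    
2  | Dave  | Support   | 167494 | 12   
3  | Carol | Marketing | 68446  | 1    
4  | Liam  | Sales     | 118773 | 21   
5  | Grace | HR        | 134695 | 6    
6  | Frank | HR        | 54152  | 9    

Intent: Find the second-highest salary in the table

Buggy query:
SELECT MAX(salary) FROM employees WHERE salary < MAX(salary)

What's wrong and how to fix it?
Bug: MAX(salary) on the right of the comparison is an aggregate-in-WHERE error

Fix: Put the inner MAX in a scalar subquery

Corrected query:
SELECT MAX(salary) FROM employees WHERE salary < (SELECT MAX(salary) FROM employees)

Result:
MAX(salary)
-----------
134695     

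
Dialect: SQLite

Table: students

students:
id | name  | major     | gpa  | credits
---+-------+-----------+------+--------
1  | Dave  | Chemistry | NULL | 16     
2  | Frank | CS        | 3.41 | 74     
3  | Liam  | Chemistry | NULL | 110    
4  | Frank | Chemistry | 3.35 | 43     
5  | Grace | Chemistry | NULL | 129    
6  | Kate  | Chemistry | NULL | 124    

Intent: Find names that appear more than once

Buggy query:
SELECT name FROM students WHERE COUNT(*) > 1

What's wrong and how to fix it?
Bug: WHERE can't reference COUNT(*); aggregates are computed after WHERE

Fix: GROUP BY name, then filter groups with HAVING COUNT(*) > 1

Corrected query:
SELECT name FROM students GROUP BY name HAVING COUNT(*) > 1

Result:
name 
-----
Frank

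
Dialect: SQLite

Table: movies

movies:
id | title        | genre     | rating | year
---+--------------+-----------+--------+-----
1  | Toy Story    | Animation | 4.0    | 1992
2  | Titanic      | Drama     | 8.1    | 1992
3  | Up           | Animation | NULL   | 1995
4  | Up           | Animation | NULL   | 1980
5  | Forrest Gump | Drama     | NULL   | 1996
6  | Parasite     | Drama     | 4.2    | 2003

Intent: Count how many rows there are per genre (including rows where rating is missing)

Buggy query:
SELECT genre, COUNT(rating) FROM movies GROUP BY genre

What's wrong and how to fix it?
Bug: COUNT(rating) skips NULLs, so groups with missing rating are undercounted

Fix: Use COUNT(*) to count all rows regardless of NULL

Corrected query:
SELECT genre, COUNT(*) FROM movies GROUP BY genre

Result:
genre     | COUNT(*)
----------+---------
Animation | 3       
Drama     | 3       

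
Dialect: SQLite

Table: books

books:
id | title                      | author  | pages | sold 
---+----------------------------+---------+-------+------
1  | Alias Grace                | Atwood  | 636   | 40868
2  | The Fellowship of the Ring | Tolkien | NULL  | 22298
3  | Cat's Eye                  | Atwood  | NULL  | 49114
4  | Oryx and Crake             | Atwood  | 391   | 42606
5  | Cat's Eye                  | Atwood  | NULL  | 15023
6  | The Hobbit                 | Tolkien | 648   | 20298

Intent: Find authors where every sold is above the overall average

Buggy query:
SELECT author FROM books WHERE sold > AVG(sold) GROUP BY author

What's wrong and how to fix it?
Bug: AVG() is an aggregate; it can't sit directly in WHERE

Fix: Compute the overall average in a scalar subquery and compare each group's MIN against it in HAVING

Corrected query:
SELECT author FROM books GROUP BY author HAVING MIN(sold) > (SELECT AVG(sold) FROM books)

Result:
(no rows)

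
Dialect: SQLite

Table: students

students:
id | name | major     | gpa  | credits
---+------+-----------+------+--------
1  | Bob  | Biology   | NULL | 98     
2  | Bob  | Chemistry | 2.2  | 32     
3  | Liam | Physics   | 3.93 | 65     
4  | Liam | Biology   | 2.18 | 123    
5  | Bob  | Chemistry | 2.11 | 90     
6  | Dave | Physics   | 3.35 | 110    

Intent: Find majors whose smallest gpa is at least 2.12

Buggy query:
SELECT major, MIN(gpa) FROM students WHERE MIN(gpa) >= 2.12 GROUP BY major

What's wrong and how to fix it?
Bug: MIN() in WHERE is a misuse of aggregate

Fix: Replace WHERE with HAVING after the GROUP BY

Corrected query:
SELECT major, MIN(gpa) FROM students GROUP BY major HAVING MIN(gpa) >= 2.12

Result:
major   | MIN(gpa)
--------+---------
Biology | 2.18    
Physics | 3.35    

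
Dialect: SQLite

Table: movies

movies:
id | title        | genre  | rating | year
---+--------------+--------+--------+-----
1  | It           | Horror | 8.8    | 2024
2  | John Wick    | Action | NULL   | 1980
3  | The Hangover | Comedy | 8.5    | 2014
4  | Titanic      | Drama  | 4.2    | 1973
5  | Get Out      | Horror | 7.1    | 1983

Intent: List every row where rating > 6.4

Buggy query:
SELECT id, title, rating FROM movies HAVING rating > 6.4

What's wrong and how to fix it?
Bug: This is a non-aggregate query (no GROUP BY, no aggregates), so in SQLite the HAVING clause is invalid here; a row-level condition belongs in WHERE

Fix: Replace HAVING with WHERE since the condition applies to individual rows

Corrected query:
SELECT id, title, rating FROM movies WHERE rating > 6.4

Result:
id | title        | rating
---+--------------+-------
1  | It           | 8.8   
3  | The Hangover | 8.5   
5  | Get Out      | 7.1   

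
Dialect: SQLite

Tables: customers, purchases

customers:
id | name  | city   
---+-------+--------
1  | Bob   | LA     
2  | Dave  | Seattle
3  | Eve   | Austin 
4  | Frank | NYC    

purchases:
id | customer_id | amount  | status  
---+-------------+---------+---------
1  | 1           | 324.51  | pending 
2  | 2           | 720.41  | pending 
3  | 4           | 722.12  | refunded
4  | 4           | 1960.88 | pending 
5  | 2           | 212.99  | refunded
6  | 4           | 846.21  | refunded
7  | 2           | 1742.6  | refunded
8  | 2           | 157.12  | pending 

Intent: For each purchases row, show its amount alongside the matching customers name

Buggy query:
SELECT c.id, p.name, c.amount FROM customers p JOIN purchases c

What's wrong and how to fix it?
Bug: JOIN with no ON clause produces a cartesian product; every purchases row pairs with every customers row

Fix: Specify the join condition linking the foreign key to the parent id

Corrected query:
SELECT c.id, p.name, c.amount FROM customers p JOIN purchases c ON c.customer_id = p.id

Result:
id | name  | amount 
---+-------+--------
1  | Bob   | 324.51 
2  | Dave  | 720.41 
3  | Frank | 722.12 
4  | Frank | 1960.88
5  | Dave  | 212.99 
6  | Frank | 846.21 
7  | Dave  | 1742.6 
8  | Dave  | 157.12 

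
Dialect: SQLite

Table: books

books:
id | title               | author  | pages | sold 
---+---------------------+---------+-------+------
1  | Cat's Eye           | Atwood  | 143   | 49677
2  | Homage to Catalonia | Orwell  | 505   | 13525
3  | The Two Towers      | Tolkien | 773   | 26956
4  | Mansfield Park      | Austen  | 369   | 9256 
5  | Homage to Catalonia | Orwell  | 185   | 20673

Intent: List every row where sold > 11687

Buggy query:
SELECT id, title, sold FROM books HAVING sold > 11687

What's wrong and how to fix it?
Bug: HAVING filters the output of aggregation, but this query has no GROUP BY and no aggregate functions, so SQLite rejects it (HAVING clause on a non-aggregate query); the condition here is per row

Fix: Replace HAVING with WHERE since the condition applies to individual rows

Corrected query:
SELECT id, title, sold FROM books WHERE sold > 11687

Result:
id | title               | sold 
---+---------------------+------
1  | Cat's Eye           | 49677
2  | Homage to Catalonia | 13525
3  | The Two Towers      | 26956
5  | Homage to Catalonia | 20673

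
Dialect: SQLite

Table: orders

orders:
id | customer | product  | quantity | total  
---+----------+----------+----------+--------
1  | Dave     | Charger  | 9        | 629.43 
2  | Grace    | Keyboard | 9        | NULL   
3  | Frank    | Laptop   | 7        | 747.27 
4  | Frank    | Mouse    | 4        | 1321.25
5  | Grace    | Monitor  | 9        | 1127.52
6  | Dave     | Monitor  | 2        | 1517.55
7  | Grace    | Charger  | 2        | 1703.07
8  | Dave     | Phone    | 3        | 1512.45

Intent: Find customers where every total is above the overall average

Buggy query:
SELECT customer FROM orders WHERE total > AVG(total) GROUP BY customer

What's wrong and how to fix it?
Bug: WHERE evaluates per row before aggregation, so AVG() is unavailable

Fix: Compute the overall average in a scalar subquery and compare each group's MIN against it in HAVING

Corrected query:
SELECT customer FROM orders GROUP BY customer HAVING MIN(total) > (SELECT AVG(total) FROM orders)

Result:
(no rows)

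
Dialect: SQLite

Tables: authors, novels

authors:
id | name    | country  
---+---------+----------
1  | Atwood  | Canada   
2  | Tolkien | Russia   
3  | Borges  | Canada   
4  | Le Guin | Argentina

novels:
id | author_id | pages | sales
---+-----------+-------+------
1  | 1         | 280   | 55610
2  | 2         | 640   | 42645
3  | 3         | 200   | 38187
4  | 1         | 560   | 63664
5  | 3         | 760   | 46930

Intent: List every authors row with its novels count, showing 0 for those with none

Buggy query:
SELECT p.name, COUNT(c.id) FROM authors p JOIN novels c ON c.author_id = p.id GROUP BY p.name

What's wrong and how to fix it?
Bug: An inner join excludes parents with zero children

Fix: Use LEFT JOIN so parents without children still appear (COUNT(c.id) gives 0)

Corrected query:
SELECT p.name, COUNT(c.id) FROM authors p LEFT JOIN novels c ON c.author_id = p.id GROUP BY p.name

Result:
name    | COUNT(c.id)
--------+------------
Atwood  | 2          
Borges  | 2          
Le Guin | 0          
Tolkien | 1          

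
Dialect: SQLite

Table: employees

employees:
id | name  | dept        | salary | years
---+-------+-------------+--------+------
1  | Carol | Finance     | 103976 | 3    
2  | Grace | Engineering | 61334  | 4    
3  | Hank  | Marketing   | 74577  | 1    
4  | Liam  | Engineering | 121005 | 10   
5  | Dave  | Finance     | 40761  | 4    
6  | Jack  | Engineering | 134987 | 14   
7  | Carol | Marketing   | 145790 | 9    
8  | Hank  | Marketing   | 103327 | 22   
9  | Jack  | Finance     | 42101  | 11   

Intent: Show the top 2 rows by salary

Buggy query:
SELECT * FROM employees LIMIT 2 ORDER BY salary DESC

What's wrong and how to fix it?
Bug: LIMIT must come after ORDER BY

Fix: Sort with ORDER BY, then apply LIMIT

Corrected query:
SELECT * FROM employees ORDER BY salary DESC LIMIT 2

Result:
id | name  | dept        | salary | years
---+-------+-------------+--------+------
7  | Carol | Marketing   | 145790 | 9    
6  | Jack  | Engineering | 134987 | 14   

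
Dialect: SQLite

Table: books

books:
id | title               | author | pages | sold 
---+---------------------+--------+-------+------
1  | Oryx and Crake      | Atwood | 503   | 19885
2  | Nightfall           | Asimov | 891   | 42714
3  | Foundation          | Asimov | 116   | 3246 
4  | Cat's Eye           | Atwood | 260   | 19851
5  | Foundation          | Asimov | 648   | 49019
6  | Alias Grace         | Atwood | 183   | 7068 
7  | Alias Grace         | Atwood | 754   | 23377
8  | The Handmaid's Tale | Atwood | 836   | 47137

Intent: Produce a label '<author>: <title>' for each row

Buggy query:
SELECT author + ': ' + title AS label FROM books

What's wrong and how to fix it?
Bug: SQLite uses || for string concatenation; + coerces text to numbers (yielding 0)

Fix: Replace + with || to concatenate text

Corrected query:
SELECT author || ': ' || title AS label FROM books

Result:
label                      
---------------------------
Atwood: Oryx and Crake     
Asimov: Nightfall          
Asimov: Foundation         
Atwood: Cat's Eye          
Asimov: Foundation         
Atwood: Alias Grace        
Atwood: Alias Grace        
Atwood: The Handmaid's Tale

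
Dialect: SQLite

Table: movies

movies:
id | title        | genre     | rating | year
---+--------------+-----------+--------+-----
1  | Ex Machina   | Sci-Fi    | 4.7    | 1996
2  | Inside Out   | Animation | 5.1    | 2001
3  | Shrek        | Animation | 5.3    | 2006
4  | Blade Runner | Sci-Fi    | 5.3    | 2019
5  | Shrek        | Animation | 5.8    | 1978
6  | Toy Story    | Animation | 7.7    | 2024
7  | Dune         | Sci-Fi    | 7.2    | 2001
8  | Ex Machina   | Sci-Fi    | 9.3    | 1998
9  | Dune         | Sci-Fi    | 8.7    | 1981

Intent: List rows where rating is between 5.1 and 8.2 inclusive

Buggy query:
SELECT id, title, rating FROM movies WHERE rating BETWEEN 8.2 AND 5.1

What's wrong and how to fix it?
Bug: The bounds are reversed; BETWEEN a AND b requires a <= b to match anything

Fix: Swap the bounds so the smaller value comes first

Corrected query:
SELECT id, title, rating FROM movies WHERE rating BETWEEN 5.1 AND 8.2

Result:
id | title        | rating
---+--------------+-------
2  | Inside Out   | 5.1   
3  | Shrek        | 5.3   
4  | Blade Runner | 5.3   
5  | Shrek        | 5.8   
6  | Toy Story    | 7.7   
7  | Dune         | 7.2   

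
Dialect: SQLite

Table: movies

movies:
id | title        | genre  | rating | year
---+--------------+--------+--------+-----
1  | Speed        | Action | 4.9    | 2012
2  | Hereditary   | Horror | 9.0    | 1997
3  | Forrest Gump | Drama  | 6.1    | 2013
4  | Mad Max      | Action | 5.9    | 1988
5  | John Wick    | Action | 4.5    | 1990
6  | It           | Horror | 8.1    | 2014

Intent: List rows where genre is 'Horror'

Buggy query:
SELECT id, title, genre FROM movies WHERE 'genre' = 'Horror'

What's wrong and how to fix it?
Bug: Single quotes denote string literals in SQL; the column name is being compared as a constant string

Fix: Remove the quotes around the column name (or use double quotes for an identifier)

Corrected query:
SELECT id, title, genre FROM movies WHERE genre = 'Horror'

Result:
id | title      | genre 
---+------------+-------
2  | Hereditary | Horror
6  | It         | Horror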